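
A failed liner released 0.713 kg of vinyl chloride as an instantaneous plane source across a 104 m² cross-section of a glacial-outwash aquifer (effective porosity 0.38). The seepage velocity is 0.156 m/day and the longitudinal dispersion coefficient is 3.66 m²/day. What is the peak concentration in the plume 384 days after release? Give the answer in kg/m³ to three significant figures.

The peak of an instantaneous 1D plume sits at x = vt; there the Gaussian factor is 1 and C_max = M/(n_e·A·√(4πDt)), where n_e·A is the pore area the mass is dissolved in.
√(4πDt) = √(4π × 3.66 × 384) = 132.9 m, so C_max = 0.713/(0.38 × 104 × 132.9) = 0.000136 kg/m³.

0.000136 kg/m³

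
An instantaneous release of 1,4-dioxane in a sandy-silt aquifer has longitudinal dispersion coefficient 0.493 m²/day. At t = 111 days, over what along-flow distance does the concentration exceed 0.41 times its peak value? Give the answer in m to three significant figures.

27.9 m

The plume is Gaussian with σ = √(2Dt) = √(2 × 0.493 × 111) = 10.46 m.
C/C_peak = exp(−Δx²/(2σ²)) = 0.41 ⇒ Δx = σ·√(−2 ln 0.41) = 10.46 × 1.335 = 13.96 m.
Width = 2Δx = 27.9 m.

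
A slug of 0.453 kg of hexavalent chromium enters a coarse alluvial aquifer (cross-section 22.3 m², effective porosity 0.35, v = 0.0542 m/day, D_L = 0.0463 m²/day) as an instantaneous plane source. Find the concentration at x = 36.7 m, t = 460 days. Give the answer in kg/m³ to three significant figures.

For an instantaneous plane source, C(x,t) = M/(n_e·A·√(4πDt)) · exp(−(x−vt)²/(4Dt)), with n_e·A the pore (flow) area.
Plume center vt = 0.0542 × 460 = 24.932 m, so the well at 36.7 m is 11.768 m downgradient of the peak.
√(4πDt) = 16.36 m, giving peak height M/(n_e·A·√(4πDt)) = 0.453/(0.35 × 22.3 × 16.36) = 0.003548 kg/m³.
(x−vt)²/(4Dt) = (11.768)²/(4 × 0.0463 × 460) = 1.626; exp(−1.626) = 0.1967.
C = 0.003548 × 0.1967 = 0.000698 kg/m³.

0.000698 kg/m³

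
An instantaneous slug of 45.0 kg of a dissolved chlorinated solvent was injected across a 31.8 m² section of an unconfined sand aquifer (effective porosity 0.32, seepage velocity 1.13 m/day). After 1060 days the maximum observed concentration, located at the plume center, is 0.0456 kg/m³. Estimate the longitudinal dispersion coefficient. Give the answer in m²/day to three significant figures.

0.706 m²/day

At the plume center C_max = M/(n_e·A·√(4πDt)), so D = M²/(4πt·(n_e·A·C_max)²).
n_e·A·C_max = 0.32 × 31.8 × 0.0456 = 0.4640 kg/m.
D = 45.0²/(4π × 1060 × 0.4640²) = 0.706 m²/day.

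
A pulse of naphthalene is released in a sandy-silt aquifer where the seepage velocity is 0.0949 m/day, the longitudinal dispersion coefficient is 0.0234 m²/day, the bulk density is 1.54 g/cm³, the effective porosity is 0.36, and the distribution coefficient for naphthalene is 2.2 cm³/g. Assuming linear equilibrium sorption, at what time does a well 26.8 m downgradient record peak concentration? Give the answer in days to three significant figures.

2910 days

Retardation factor R = 1 + ρ_b·K_d/n = 1 + 1.54 × 2.2/0.36 = 10.41.
Sorption retards both mechanisms: v_R = v/R = 0.009116 m/day, D_R = D/R = 0.002248 m²/day.
Peak time from v_R²t² + 2D_R t − x² = 0: t = (√(D_R² + v_R²x²) − D_R)/v_R².
√(D_R² + v_R²x²) = √(0.002248² + 0.009116² × 26.8²) = 0.2443; v_R² = 8.310e-05.
t = (0.2443 − 0.002248)/8.310e-05 = 2910 days.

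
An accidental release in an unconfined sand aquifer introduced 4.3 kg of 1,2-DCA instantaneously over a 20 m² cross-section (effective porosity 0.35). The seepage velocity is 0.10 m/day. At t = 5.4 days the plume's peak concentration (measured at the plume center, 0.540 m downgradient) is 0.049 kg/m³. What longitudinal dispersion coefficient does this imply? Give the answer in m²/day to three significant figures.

At the plume center C_max = M/(n_e·A·√(4πDt)), so D = M²/(4πt·(n_e·A·C_max)²).
n_e·A·C_max = 0.35 × 20 × 0.049 = 0.3430 kg/m.
D = 4.3²/(4π × 5.4 × 0.3430²) = 2.32 m²/day.

2.32 m²/day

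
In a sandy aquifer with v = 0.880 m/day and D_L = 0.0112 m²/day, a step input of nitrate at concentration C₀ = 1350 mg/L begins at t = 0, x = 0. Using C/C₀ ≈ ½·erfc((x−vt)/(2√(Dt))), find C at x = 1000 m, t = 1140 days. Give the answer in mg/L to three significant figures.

995 mg/L

For a continuous step input, C/C₀ ≈ ½·erfc((x−vt)/(2√(Dt))).
vt = 0.880 × 1140 = 1003.2 m and 2√(Dt) = 2√(0.0112 × 1140) = 7.146 m.
Argument (x−vt)/(2√(Dt)) = (1000 − 1003.2)/7.146 = -0.4478; ½·erfc(-0.4478) = 0.7367.
C = 1350 × 0.7367 = 995 mg/L.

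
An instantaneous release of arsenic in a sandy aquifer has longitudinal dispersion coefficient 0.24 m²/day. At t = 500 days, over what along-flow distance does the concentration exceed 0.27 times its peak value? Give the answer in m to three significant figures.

The plume is Gaussian with σ = √(2Dt) = √(2 × 0.24 × 500) = 15.49 m.
C/C_peak = exp(−Δx²/(2σ²)) = 0.27 ⇒ Δx = σ·√(−2 ln 0.27) = 15.49 × 1.618 = 25.06 m.
Width = 2Δx = 50.1 m.

50.1 m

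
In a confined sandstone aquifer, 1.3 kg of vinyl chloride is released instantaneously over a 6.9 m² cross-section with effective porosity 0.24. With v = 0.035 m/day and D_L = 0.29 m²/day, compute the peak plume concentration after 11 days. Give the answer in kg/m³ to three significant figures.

The peak of an instantaneous 1D plume sits at x = vt; there the Gaussian factor is 1 and C_max = M/(n_e·A·√(4πDt)), where n_e·A is the pore area the mass is dissolved in.
√(4πDt) = √(4π × 0.29 × 11) = 6.331 m, so C_max = 1.3/(0.24 × 6.9 × 6.331) = 0.124 kg/m³.

0.124 kg/m³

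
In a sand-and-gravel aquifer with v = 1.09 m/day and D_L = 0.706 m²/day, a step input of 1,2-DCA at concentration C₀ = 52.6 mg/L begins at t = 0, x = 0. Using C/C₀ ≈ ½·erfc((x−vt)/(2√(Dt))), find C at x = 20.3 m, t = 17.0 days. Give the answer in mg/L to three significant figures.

For a continuous step input, C/C₀ ≈ ½·erfc((x−vt)/(2√(Dt))).
vt = 1.09 × 17.0 = 18.53 m and 2√(Dt) = 2√(0.706 × 17.0) = 6.929 m.
Argument (x−vt)/(2√(Dt)) = (20.3 − 18.53)/6.929 = 0.2554; ½·erfc(0.2554) = 0.3590.
C = 52.6 × 0.3590 = 18.9 mg/L.

18.9 mg/L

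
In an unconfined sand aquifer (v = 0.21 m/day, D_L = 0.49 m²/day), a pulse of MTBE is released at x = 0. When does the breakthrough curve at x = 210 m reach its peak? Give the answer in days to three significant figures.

989 days

For the 1D instantaneous-source solution, setting ∂C/∂t = 0 at fixed x gives v²t² + 2Dt − x² = 0, so t = (√(D² + v²x²) − D)/v².
√(D² + v²x²) = √(0.49² + 0.21² × 210²) = 44.10; v² = 0.0441.
t = (44.10 − 0.49)/0.0441 = 989 days (vs. the pure-advection estimate x/v = 1000 d).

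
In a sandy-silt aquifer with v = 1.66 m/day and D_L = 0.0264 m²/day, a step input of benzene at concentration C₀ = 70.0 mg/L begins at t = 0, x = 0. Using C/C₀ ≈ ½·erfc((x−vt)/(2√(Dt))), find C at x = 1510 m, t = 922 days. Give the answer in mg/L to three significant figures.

For a continuous step input, C/C₀ ≈ ½·erfc((x−vt)/(2√(Dt))).
vt = 1.66 × 922 = 1530.52 m and 2√(Dt) = 2√(0.0264 × 922) = 9.867 m.
Argument (x−vt)/(2√(Dt)) = (1510 − 1530.52)/9.867 = -2.080; ½·erfc(-2.080) = 0.9984.
C = 70.0 × 0.9984 = 69.9 mg/L.

69.9 mg/L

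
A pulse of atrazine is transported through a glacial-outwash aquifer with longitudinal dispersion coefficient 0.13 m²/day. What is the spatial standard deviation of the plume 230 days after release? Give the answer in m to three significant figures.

7.73 m

Dispersive spreading gives a Gaussian with σ² = 2Dt; advection only shifts the center.
σ = √(2 × 0.13 × 230) = 7.73 m.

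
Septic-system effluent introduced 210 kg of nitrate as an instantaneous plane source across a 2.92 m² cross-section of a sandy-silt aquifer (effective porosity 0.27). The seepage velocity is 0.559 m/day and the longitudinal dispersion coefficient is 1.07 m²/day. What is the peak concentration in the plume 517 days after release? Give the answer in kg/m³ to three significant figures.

3.19 kg/m³

The peak of an instantaneous 1D plume sits at x = vt; there the Gaussian factor is 1 and C_max = M/(n_e·A·√(4πDt)), where n_e·A is the pore area the mass is dissolved in.
√(4πDt) = √(4π × 1.07 × 517) = 83.38 m, so C_max = 210/(0.27 × 2.92 × 83.38) = 3.19 kg/m³.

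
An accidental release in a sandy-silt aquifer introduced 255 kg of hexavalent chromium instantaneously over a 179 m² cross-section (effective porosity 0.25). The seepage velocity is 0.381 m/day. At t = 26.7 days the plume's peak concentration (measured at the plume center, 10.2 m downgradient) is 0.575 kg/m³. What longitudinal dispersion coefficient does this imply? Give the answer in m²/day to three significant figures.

0.293 m²/day

At the plume center C_max = M/(n_e·A·√(4πDt)), so D = M²/(4πt·(n_e·A·C_max)²).
n_e·A·C_max = 0.25 × 179 × 0.575 = 25.73 kg/m.
D = 255²/(4π × 26.7 × 25.73²) = 0.293 m²/day.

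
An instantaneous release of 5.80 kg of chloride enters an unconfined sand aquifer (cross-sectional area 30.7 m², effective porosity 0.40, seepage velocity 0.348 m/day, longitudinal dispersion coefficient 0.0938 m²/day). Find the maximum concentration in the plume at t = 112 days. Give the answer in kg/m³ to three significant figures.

The peak of an instantaneous 1D plume sits at x = vt; there the Gaussian factor is 1 and C_max = M/(n_e·A·√(4πDt)), where n_e·A is the pore area the mass is dissolved in.
√(4πDt) = √(4π × 0.0938 × 112) = 11.49 m, so C_max = 5.80/(0.40 × 30.7 × 11.49) = 0.0411 kg/m³.

0.0411 kg/m³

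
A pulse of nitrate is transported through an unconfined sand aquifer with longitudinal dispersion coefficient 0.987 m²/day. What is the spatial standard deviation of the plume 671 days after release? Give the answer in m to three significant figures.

Dispersive spreading gives a Gaussian with σ² = 2Dt; advection only shifts the center.
σ = √(2 × 0.987 × 671) = 36.4 m.

36.4 m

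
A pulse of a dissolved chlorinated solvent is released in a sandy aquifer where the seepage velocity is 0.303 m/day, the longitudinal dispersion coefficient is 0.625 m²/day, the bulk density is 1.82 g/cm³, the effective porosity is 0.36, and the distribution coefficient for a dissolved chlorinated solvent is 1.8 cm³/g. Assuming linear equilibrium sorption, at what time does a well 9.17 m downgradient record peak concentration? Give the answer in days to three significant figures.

245 days

Retardation factor R = 1 + ρ_b·K_d/n = 1 + 1.82 × 1.8/0.36 = 10.10.
Sorption retards both mechanisms: v_R = v/R = 0.03000 m/day, D_R = D/R = 0.06188 m²/day.
Peak time from v_R²t² + 2D_R t − x² = 0: t = (√(D_R² + v_R²x²) − D_R)/v_R².
√(D_R² + v_R²x²) = √(0.06188² + 0.03000² × 9.17²) = 0.2820; v_R² = 0.0009000.
t = (0.2820 − 0.06188)/0.0009000 = 245 days.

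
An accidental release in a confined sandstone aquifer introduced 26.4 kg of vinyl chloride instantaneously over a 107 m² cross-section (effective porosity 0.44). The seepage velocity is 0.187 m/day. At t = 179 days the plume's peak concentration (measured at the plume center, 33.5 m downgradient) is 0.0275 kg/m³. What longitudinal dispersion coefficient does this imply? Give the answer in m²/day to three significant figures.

At the plume center C_max = M/(n_e·A·√(4πDt)), so D = M²/(4πt·(n_e·A·C_max)²).
n_e·A·C_max = 0.44 × 107 × 0.0275 = 1.295 kg/m.
D = 26.4²/(4π × 179 × 1.295²) = 0.185 m²/day.

0.185 m²/day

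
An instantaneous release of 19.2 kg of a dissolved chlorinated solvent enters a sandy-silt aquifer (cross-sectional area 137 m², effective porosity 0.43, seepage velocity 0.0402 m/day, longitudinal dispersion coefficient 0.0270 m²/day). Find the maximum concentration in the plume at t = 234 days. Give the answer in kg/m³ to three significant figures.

The peak of an instantaneous 1D plume sits at x = vt; there the Gaussian factor is 1 and C_max = M/(n_e·A·√(4πDt)), where n_e·A is the pore area the mass is dissolved in.
√(4πDt) = √(4π × 0.0270 × 234) = 8.910 m, so C_max = 19.2/(0.43 × 137 × 8.910) = 0.0366 kg/m³.

0.0366 kg/m³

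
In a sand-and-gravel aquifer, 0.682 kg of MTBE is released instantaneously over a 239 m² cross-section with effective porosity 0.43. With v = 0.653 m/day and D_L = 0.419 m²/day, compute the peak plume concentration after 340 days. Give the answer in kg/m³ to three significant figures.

The peak of an instantaneous 1D plume sits at x = vt; there the Gaussian factor is 1 and C_max = M/(n_e·A·√(4πDt)), where n_e·A is the pore area the mass is dissolved in.
√(4πDt) = √(4π × 0.419 × 340) = 42.31 m, so C_max = 0.682/(0.43 × 239 × 42.31) = 0.000157 kg/m³.

0.000157 kg/m³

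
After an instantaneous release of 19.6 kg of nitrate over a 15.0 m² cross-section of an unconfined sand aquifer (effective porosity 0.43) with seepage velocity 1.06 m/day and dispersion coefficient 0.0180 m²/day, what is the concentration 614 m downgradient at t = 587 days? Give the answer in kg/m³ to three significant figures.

0.0533 kg/m³

For an instantaneous plane source, C(x,t) = M/(n_e·A·√(4πDt)) · exp(−(x−vt)²/(4Dt)), with n_e·A the pore (flow) area.
Plume center vt = 1.06 × 587 = 622.22 m, so the well at 614 m is 8.22 m upgradient of the peak.
√(4πDt) = 11.52 m, giving peak height M/(n_e·A·√(4πDt)) = 19.6/(0.43 × 15.0 × 11.52) = 0.2638 kg/m³.
(x−vt)²/(4Dt) = (-8.22)²/(4 × 0.0180 × 587) = 1.599; exp(−1.599) = 0.2021.
C = 0.2638 × 0.2021 = 0.0533 kg/m³.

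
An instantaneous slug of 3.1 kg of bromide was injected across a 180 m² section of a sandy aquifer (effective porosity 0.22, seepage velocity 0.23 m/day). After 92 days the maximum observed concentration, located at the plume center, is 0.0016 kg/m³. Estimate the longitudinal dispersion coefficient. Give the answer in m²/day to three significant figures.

2.07 m²/day

At the plume center C_max = M/(n_e·A·√(4πDt)), so D = M²/(4πt·(n_e·A·C_max)²).
n_e·A·C_max = 0.22 × 180 × 0.0016 = 0.06336 kg/m.
D = 3.1²/(4π × 92 × 0.06336²) = 2.07 m²/day.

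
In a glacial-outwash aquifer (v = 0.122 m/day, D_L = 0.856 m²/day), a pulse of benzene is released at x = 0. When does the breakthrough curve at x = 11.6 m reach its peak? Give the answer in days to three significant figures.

For the 1D instantaneous-source solution, setting ∂C/∂t = 0 at fixed x gives v²t² + 2Dt − x² = 0, so t = (√(D² + v²x²) − D)/v².
√(D² + v²x²) = √(0.856² + 0.122² × 11.6²) = 1.654; v² = 0.014884.
t = (1.654 − 0.856)/0.014884 = 53.6 days (vs. the pure-advection estimate x/v = 95.1 d).

53.6 days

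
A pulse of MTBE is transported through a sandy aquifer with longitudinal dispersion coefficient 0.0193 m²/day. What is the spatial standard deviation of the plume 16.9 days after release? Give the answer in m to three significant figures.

Dispersive spreading gives a Gaussian with σ² = 2Dt; advection only shifts the center.
σ = √(2 × 0.0193 × 16.9) = 0.808 m.

0.808 m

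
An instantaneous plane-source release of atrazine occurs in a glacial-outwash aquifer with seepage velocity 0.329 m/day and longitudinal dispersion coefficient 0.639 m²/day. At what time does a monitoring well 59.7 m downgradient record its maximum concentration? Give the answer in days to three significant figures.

176 days

For the 1D instantaneous-source solution, setting ∂C/∂t = 0 at fixed x gives v²t² + 2Dt − x² = 0, so t = (√(D² + v²x²) − D)/v².
√(D² + v²x²) = √(0.639² + 0.329² × 59.7²) = 19.65; v² = 0.108241.
t = (19.65 − 0.639)/0.108241 = 176 days (vs. the pure-advection estimate x/v = 181 d).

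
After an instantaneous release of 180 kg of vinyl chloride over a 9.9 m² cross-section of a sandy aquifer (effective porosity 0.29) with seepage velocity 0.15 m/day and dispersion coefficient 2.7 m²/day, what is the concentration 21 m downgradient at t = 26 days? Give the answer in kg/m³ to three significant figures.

For an instantaneous plane source, C(x,t) = M/(n_e·A·√(4πDt)) · exp(−(x−vt)²/(4Dt)), with n_e·A the pore (flow) area.
Plume center vt = 0.15 × 26 = 3.9 m, so the well at 21 m is 17.1 m downgradient of the peak.
√(4πDt) = 29.70 m, giving peak height M/(n_e·A·√(4πDt)) = 180/(0.29 × 9.9 × 29.70) = 2.111 kg/m³.
(x−vt)²/(4Dt) = (17.1)²/(4 × 2.7 × 26) = 1.041; exp(−1.041) = 0.3531.
C = 2.111 × 0.3531 = 0.745 kg/m³.

0.745 kg/m³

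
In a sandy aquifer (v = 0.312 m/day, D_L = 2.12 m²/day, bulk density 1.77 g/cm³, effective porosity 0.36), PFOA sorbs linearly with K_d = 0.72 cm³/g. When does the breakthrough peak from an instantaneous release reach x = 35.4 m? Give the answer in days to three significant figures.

426 days

Retardation factor R = 1 + ρ_b·K_d/n = 1 + 1.77 × 0.72/0.36 = 4.540.
Sorption retards both mechanisms: v_R = v/R = 0.06872 m/day, D_R = D/R = 0.4670 m²/day.
Peak time from v_R²t² + 2D_R t − x² = 0: t = (√(D_R² + v_R²x²) − D_R)/v_R².
√(D_R² + v_R²x²) = √(0.4670² + 0.06872² × 35.4²) = 2.477; v_R² = 0.004722.
t = (2.477 − 0.4670)/0.004722 = 426 days.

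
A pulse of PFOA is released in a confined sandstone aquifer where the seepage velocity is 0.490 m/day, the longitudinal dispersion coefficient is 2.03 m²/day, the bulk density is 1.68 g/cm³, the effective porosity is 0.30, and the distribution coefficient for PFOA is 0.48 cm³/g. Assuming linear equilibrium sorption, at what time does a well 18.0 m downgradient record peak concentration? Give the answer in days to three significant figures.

Retardation factor R = 1 + ρ_b·K_d/n = 1 + 1.68 × 0.48/0.30 = 3.688.
Sorption retards both mechanisms: v_R = v/R = 0.1329 m/day, D_R = D/R = 0.5504 m²/day.
Peak time from v_R²t² + 2D_R t − x² = 0: t = (√(D_R² + v_R²x²) − D_R)/v_R².
√(D_R² + v_R²x²) = √(0.5504² + 0.1329² × 18.0²) = 2.455; v_R² = 0.01766.
t = (2.455 − 0.5504)/0.01766 = 108 days.

108 days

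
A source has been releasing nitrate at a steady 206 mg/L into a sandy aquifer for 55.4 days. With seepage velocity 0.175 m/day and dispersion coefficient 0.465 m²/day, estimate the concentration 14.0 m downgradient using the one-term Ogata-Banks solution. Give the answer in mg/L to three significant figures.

56.5 mg/L

For a continuous step input, C/C₀ ≈ ½·erfc((x−vt)/(2√(Dt))).
vt = 0.175 × 55.4 = 9.695 m and 2√(Dt) = 2√(0.465 × 55.4) = 10.15 m.
Argument (x−vt)/(2√(Dt)) = (14.0 − 9.695)/10.15 = 0.4241; ½·erfc(0.4241) = 0.2743.
C = 206 × 0.2743 = 56.5 mg/L.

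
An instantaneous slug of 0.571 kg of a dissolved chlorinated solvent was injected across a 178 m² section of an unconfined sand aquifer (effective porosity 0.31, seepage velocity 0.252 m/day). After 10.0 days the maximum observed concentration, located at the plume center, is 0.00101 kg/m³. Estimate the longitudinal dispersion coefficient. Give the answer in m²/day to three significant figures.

At the plume center C_max = M/(n_e·A·√(4πDt)), so D = M²/(4πt·(n_e·A·C_max)²).
n_e·A·C_max = 0.31 × 178 × 0.00101 = 0.05573 kg/m.
D = 0.571²/(4π × 10.0 × 0.05573²) = 0.835 m²/day.

0.835 m²/day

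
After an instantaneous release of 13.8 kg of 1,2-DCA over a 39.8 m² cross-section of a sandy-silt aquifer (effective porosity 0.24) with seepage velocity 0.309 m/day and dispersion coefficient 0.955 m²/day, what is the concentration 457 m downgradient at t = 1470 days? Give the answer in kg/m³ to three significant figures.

For an instantaneous plane source, C(x,t) = M/(n_e·A·√(4πDt)) · exp(−(x−vt)²/(4Dt)), with n_e·A the pore (flow) area.
Plume center vt = 0.309 × 1470 = 454.23 m, so the well at 457 m is 2.77 m downgradient of the peak.
√(4πDt) = 132.8 m, giving peak height M/(n_e·A·√(4πDt)) = 13.8/(0.24 × 39.8 × 132.8) = 0.01088 kg/m³.
(x−vt)²/(4Dt) = (2.77)²/(4 × 0.955 × 1470) = 0.001366; exp(−0.001366) = 0.9986.
C = 0.01088 × 0.9986 = 0.0109 kg/m³.

0.0109 kg/m³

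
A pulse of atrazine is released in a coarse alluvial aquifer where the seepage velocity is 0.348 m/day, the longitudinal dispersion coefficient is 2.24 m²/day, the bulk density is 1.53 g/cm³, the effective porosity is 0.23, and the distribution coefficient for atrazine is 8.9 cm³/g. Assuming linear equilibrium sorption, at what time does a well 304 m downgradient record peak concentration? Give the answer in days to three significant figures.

Retardation factor R = 1 + ρ_b·K_d/n = 1 + 1.53 × 8.9/0.23 = 60.20.
Sorption retards both mechanisms: v_R = v/R = 0.005781 m/day, D_R = D/R = 0.03721 m²/day.
Peak time from v_R²t² + 2D_R t − x² = 0: t = (√(D_R² + v_R²x²) − D_R)/v_R².
√(D_R² + v_R²x²) = √(0.03721² + 0.005781² × 304²) = 1.758; v_R² = 3.342e-05.
t = (1.758 − 0.03721)/3.342e-05 = 51500 days.

51500 days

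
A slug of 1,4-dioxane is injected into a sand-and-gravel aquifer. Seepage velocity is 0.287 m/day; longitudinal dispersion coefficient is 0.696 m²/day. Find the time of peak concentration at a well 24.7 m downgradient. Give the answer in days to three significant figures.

For the 1D instantaneous-source solution, setting ∂C/∂t = 0 at fixed x gives v²t² + 2Dt − x² = 0, so t = (√(D² + v²x²) − D)/v².
√(D² + v²x²) = √(0.696² + 0.287² × 24.7²) = 7.123; v² = 0.082369.
t = (7.123 − 0.696)/0.082369 = 78.0 days (vs. the pure-advection estimate x/v = 86.1 d).

78.0 days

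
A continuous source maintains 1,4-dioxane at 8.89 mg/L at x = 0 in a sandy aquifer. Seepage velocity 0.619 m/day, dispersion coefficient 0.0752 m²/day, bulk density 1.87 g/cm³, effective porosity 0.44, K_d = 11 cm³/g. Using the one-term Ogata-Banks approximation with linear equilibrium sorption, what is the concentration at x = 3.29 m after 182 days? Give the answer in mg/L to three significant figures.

0.973 mg/L

Retardation factor R = 1 + ρ_b·K_d/n = 1 + 1.87 × 11/0.44 = 47.75.
Sorption retards both mechanisms: v_R = v/R = 0.01296 m/day, D_R = D/R = 0.001575 m²/day.
v_R·t = 0.01296 × 182 = 2.35872 m; 2√(D_R t) = 1.071 m; argument = (3.29 − 2.35872)/1.071 = 0.8695.
C = C₀ × ½·erfc(0.8695) = 8.89 × 0.1094 = 0.973 mg/L.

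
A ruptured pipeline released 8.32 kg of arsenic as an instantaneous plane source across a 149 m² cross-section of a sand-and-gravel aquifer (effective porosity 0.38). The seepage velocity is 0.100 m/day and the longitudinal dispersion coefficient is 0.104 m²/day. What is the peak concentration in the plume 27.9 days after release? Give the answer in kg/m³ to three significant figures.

0.0243 kg/m³

The peak of an instantaneous 1D plume sits at x = vt; there the Gaussian factor is 1 and C_max = M/(n_e·A·√(4πDt)), where n_e·A is the pore area the mass is dissolved in.
√(4πDt) = √(4π × 0.104 × 27.9) = 6.038 m, so C_max = 8.32/(0.38 × 149 × 6.038) = 0.0243 kg/m³.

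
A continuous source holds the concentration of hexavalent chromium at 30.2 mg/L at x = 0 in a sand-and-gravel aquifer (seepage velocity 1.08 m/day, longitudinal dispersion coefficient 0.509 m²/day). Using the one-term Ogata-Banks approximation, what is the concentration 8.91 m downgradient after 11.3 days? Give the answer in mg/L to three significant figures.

For a continuous step input, C/C₀ ≈ ½·erfc((x−vt)/(2√(Dt))).
vt = 1.08 × 11.3 = 12.204 m and 2√(Dt) = 2√(0.509 × 11.3) = 4.797 m.
Argument (x−vt)/(2√(Dt)) = (8.91 − 12.204)/4.797 = -0.6867; ½·erfc(-0.6867) = 0.8343.
C = 30.2 × 0.8343 = 25.2 mg/L.

25.2 mg/L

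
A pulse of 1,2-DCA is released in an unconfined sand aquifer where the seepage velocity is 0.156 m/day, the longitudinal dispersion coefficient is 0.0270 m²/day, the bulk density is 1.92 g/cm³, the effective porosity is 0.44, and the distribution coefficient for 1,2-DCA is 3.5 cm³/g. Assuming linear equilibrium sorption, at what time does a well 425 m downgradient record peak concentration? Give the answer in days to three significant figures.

Retardation factor R = 1 + ρ_b·K_d/n = 1 + 1.92 × 3.5/0.44 = 16.27.
Sorption retards both mechanisms: v_R = v/R = 0.009588 m/day, D_R = D/R = 0.001659 m²/day.
Peak time from v_R²t² + 2D_R t − x² = 0: t = (√(D_R² + v_R²x²) − D_R)/v_R².
√(D_R² + v_R²x²) = √(0.001659² + 0.009588² × 425²) = 4.075; v_R² = 9.193e-05.
t = (4.075 − 0.001659)/9.193e-05 = 44300 days.

44300 days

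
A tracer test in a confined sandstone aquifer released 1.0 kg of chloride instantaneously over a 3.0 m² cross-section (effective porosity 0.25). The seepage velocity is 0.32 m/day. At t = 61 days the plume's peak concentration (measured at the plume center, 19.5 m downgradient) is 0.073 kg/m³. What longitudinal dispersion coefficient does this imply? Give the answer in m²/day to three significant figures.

At the plume center C_max = M/(n_e·A·√(4πDt)), so D = M²/(4πt·(n_e·A·C_max)²).
n_e·A·C_max = 0.25 × 3.0 × 0.073 = 0.05475 kg/m.
D = 1.0²/(4π × 61 × 0.05475²) = 0.435 m²/day.

0.435 m²/day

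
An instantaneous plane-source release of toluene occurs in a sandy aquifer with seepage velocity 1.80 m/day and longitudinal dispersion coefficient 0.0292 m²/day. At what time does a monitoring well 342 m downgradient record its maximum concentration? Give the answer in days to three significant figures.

For the 1D instantaneous-source solution, setting ∂C/∂t = 0 at fixed x gives v²t² + 2Dt − x² = 0, so t = (√(D² + v²x²) − D)/v².
√(D² + v²x²) = √(0.0292² + 1.80² × 342²) = 615.6; v² = 3.24.
t = (615.6 − 0.0292)/3.24 = 190 days (vs. the pure-advection estimate x/v = 190 d).

190 days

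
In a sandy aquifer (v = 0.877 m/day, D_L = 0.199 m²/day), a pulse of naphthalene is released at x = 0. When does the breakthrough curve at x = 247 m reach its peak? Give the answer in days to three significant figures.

281 days

For the 1D instantaneous-source solution, setting ∂C/∂t = 0 at fixed x gives v²t² + 2Dt − x² = 0, so t = (√(D² + v²x²) − D)/v².
√(D² + v²x²) = √(0.199² + 0.877² × 247²) = 216.6; v² = 0.769129.
t = (216.6 − 0.199)/0.769129 = 281 days (vs. the pure-advection estimate x/v = 282 d).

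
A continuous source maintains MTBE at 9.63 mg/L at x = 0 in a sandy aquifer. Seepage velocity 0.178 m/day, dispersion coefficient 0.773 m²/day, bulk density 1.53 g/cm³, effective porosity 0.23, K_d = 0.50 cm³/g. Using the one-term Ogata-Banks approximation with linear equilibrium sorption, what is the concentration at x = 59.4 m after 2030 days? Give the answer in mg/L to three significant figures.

7.85 mg/L

Retardation factor R = 1 + ρ_b·K_d/n = 1 + 1.53 × 0.50/0.23 = 4.326.
Sorption retards both mechanisms: v_R = v/R = 0.04115 m/day, D_R = D/R = 0.1787 m²/day.
v_R·t = 0.04115 × 2030 = 83.5345 m; 2√(D_R t) = 38.09 m; argument = (59.4 − 83.5345)/38.09 = -0.6336.
C = C₀ × ½·erfc(-0.6336) = 9.63 × 0.8149 = 7.85 mg/L.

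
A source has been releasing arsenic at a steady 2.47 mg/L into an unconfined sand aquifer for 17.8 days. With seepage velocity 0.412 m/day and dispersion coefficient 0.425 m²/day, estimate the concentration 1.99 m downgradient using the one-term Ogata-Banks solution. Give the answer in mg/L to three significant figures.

For a continuous step input, C/C₀ ≈ ½·erfc((x−vt)/(2√(Dt))).
vt = 0.412 × 17.8 = 7.3336 m and 2√(Dt) = 2√(0.425 × 17.8) = 5.501 m.
Argument (x−vt)/(2√(Dt)) = (1.99 − 7.3336)/5.501 = -0.9714; ½·erfc(-0.9714) = 0.9152.
C = 2.47 × 0.9152 = 2.26 mg/L.

2.26 mg/L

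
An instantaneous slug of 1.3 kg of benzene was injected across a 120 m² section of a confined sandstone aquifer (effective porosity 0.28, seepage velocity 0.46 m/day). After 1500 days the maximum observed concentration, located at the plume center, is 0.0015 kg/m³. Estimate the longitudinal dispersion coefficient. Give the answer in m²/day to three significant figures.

At the plume center C_max = M/(n_e·A·√(4πDt)), so D = M²/(4πt·(n_e·A·C_max)²).
n_e·A·C_max = 0.28 × 120 × 0.0015 = 0.05040 kg/m.
D = 1.3²/(4π × 1500 × 0.05040²) = 0.0353 m²/day.

0.0353 m²/day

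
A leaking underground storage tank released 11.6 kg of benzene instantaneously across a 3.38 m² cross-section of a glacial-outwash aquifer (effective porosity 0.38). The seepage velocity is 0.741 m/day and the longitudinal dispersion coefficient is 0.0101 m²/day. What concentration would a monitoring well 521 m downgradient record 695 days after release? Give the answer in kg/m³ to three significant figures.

For an instantaneous plane source, C(x,t) = M/(n_e·A·√(4πDt)) · exp(−(x−vt)²/(4Dt)), with n_e·A the pore (flow) area.
Plume center vt = 0.741 × 695 = 514.995 m, so the well at 521 m is 6.005 m downgradient of the peak.
√(4πDt) = 9.392 m, giving peak height M/(n_e·A·√(4πDt)) = 11.6/(0.38 × 3.38 × 9.392) = 0.9616 kg/m³.
(x−vt)²/(4Dt) = (6.005)²/(4 × 0.0101 × 695) = 1.284; exp(−1.284) = 0.2769.
C = 0.9616 × 0.2769 = 0.266 kg/m³.

0.266 kg/m³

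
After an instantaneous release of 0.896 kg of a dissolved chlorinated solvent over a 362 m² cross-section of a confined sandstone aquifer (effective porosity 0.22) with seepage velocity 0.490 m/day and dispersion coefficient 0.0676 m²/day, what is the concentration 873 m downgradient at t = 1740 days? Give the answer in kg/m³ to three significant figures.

For an instantaneous plane source, C(x,t) = M/(n_e·A·√(4πDt)) · exp(−(x−vt)²/(4Dt)), with n_e·A the pore (flow) area.
Plume center vt = 0.490 × 1740 = 852.6 m, so the well at 873 m is 20.4 m downgradient of the peak.
√(4πDt) = 38.45 m, giving peak height M/(n_e·A·√(4πDt)) = 0.896/(0.22 × 362 × 38.45) = 0.0002926 kg/m³.
(x−vt)²/(4Dt) = (20.4)²/(4 × 0.0676 × 1740) = 0.8845; exp(−0.8845) = 0.4129.
C = 0.0002926 × 0.4129 = 0.000121 kg/m³.

0.000121 kg/m³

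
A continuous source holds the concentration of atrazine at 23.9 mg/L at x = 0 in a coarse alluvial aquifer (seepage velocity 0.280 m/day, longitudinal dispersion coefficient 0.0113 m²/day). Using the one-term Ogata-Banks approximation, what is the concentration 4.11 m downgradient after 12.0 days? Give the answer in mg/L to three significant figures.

1.79 mg/L

For a continuous step input, C/C₀ ≈ ½·erfc((x−vt)/(2√(Dt))).
vt = 0.280 × 12.0 = 3.36 m and 2√(Dt) = 2√(0.0113 × 12.0) = 0.7365 m.
Argument (x−vt)/(2√(Dt)) = (4.11 − 3.36)/0.7365 = 1.018; ½·erfc(1.018) = 0.07498.
C = 23.9 × 0.07498 = 1.79 mg/L.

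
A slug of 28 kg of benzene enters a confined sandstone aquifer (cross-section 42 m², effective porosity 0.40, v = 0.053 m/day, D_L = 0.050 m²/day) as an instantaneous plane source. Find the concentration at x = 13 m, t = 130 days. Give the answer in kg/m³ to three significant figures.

0.0439 kg/m³

For an instantaneous plane source, C(x,t) = M/(n_e·A·√(4πDt)) · exp(−(x−vt)²/(4Dt)), with n_e·A the pore (flow) area.
Plume center vt = 0.053 × 130 = 6.89 m, so the well at 13 m is 6.11 m downgradient of the peak.
√(4πDt) = 9.038 m, giving peak height M/(n_e·A·√(4πDt)) = 28/(0.40 × 42 × 9.038) = 0.1844 kg/m³.
(x−vt)²/(4Dt) = (6.11)²/(4 × 0.050 × 130) = 1.436; exp(−1.436) = 0.2379.
C = 0.1844 × 0.2379 = 0.0439 kg/m³.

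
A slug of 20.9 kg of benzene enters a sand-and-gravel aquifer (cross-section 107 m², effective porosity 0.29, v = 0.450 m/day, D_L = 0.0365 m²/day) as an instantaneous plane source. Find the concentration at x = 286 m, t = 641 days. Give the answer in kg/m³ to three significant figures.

For an instantaneous plane source, C(x,t) = M/(n_e·A·√(4πDt)) · exp(−(x−vt)²/(4Dt)), with n_e·A the pore (flow) area.
Plume center vt = 0.450 × 641 = 288.45 m, so the well at 286 m is 2.45 m upgradient of the peak.
√(4πDt) = 17.15 m, giving peak height M/(n_e·A·√(4πDt)) = 20.9/(0.29 × 107 × 17.15) = 0.03927 kg/m³.
(x−vt)²/(4Dt) = (-2.45)²/(4 × 0.0365 × 641) = 0.06414; exp(−0.06414) = 0.9379.
C = 0.03927 × 0.9379 = 0.0368 kg/m³.

0.0368 kg/m³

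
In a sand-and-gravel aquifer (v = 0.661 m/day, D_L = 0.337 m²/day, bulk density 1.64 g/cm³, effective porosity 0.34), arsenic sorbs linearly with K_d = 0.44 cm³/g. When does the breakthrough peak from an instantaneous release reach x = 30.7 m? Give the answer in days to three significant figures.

143 days

Retardation factor R = 1 + ρ_b·K_d/n = 1 + 1.64 × 0.44/0.34 = 3.122.
Sorption retards both mechanisms: v_R = v/R = 0.2117 m/day, D_R = D/R = 0.1079 m²/day.
Peak time from v_R²t² + 2D_R t − x² = 0: t = (√(D_R² + v_R²x²) − D_R)/v_R².
√(D_R² + v_R²x²) = √(0.1079² + 0.2117² × 30.7²) = 6.500; v_R² = 0.04482.
t = (6.500 − 0.1079)/0.04482 = 143 days.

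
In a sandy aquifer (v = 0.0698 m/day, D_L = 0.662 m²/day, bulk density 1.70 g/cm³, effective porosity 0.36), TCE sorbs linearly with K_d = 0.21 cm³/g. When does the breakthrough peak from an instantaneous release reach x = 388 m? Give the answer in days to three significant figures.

10800 days

Retardation factor R = 1 + ρ_b·K_d/n = 1 + 1.70 × 0.21/0.36 = 1.992.
Sorption retards both mechanisms: v_R = v/R = 0.03504 m/day, D_R = D/R = 0.3323 m²/day.
Peak time from v_R²t² + 2D_R t − x² = 0: t = (√(D_R² + v_R²x²) − D_R)/v_R².
√(D_R² + v_R²x²) = √(0.3323² + 0.03504² × 388²) = 13.60; v_R² = 0.001228.
t = (13.60 − 0.3323)/0.001228 = 10800 days.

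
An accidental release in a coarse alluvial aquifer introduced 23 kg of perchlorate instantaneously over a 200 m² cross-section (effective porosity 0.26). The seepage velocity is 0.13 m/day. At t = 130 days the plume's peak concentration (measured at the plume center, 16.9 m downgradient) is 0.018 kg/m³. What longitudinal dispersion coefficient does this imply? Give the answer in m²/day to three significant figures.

0.370 m²/day

At the plume center C_max = M/(n_e·A·√(4πDt)), so D = M²/(4πt·(n_e·A·C_max)²).
n_e·A·C_max = 0.26 × 200 × 0.018 = 0.9360 kg/m.
D = 23²/(4π × 130 × 0.9360²) = 0.370 m²/day.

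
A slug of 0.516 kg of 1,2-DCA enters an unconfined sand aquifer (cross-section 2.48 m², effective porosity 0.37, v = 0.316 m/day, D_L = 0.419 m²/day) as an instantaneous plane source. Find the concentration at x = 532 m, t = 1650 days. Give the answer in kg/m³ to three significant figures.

0.00579 kg/m³

For an instantaneous plane source, C(x,t) = M/(n_e·A·√(4πDt)) · exp(−(x−vt)²/(4Dt)), with n_e·A the pore (flow) area.
Plume center vt = 0.316 × 1650 = 521.4 m, so the well at 532 m is 10.6 m downgradient of the peak.
√(4πDt) = 93.21 m, giving peak height M/(n_e·A·√(4πDt)) = 0.516/(0.37 × 2.48 × 93.21) = 0.006033 kg/m³.
(x−vt)²/(4Dt) = (10.6)²/(4 × 0.419 × 1650) = 0.04063; exp(−0.04063) = 0.9602.
C = 0.006033 × 0.9602 = 0.00579 kg/m³.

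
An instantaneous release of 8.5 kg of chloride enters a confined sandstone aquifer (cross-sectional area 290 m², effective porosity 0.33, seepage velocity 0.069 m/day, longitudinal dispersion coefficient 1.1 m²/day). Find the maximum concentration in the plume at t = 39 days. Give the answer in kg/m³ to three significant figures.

The peak of an instantaneous 1D plume sits at x = vt; there the Gaussian factor is 1 and C_max = M/(n_e·A·√(4πDt)), where n_e·A is the pore area the mass is dissolved in.
√(4πDt) = √(4π × 1.1 × 39) = 23.22 m, so C_max = 8.5/(0.33 × 290 × 23.22) = 0.00383 kg/m³.

0.00383 kg/m³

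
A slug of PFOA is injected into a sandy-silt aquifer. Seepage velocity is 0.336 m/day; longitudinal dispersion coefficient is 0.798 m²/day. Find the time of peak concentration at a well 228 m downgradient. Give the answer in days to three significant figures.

672 days

For the 1D instantaneous-source solution, setting ∂C/∂t = 0 at fixed x gives v²t² + 2Dt − x² = 0, so t = (√(D² + v²x²) − D)/v².
√(D² + v²x²) = √(0.798² + 0.336² × 228²) = 76.61; v² = 0.112896.
t = (76.61 − 0.798)/0.112896 = 672 days (vs. the pure-advection estimate x/v = 679 d).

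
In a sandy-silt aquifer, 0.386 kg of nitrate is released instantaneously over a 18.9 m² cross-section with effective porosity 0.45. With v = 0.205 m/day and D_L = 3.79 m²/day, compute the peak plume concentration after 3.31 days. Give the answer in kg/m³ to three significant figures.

The peak of an instantaneous 1D plume sits at x = vt; there the Gaussian factor is 1 and C_max = M/(n_e·A·√(4πDt)), where n_e·A is the pore area the mass is dissolved in.
√(4πDt) = √(4π × 3.79 × 3.31) = 12.56 m, so C_max = 0.386/(0.45 × 18.9 × 12.56) = 0.00361 kg/m³.

0.00361 kg/m³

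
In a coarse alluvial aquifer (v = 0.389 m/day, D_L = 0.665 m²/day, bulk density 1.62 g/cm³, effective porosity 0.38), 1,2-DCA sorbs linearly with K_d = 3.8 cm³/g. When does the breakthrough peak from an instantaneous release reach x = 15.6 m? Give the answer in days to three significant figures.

618 days

Retardation factor R = 1 + ρ_b·K_d/n = 1 + 1.62 × 3.8/0.38 = 17.20.
Sorption retards both mechanisms: v_R = v/R = 0.02262 m/day, D_R = D/R = 0.03866 m²/day.
Peak time from v_R²t² + 2D_R t − x² = 0: t = (√(D_R² + v_R²x²) − D_R)/v_R².
√(D_R² + v_R²x²) = √(0.03866² + 0.02262² × 15.6²) = 0.3550; v_R² = 0.0005117.
t = (0.3550 − 0.03866)/0.0005117 = 618 days.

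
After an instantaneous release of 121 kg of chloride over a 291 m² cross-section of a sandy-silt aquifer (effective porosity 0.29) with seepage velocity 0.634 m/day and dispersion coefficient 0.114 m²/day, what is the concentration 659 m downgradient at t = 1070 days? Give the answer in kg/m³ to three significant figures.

For an instantaneous plane source, C(x,t) = M/(n_e·A·√(4πDt)) · exp(−(x−vt)²/(4Dt)), with n_e·A the pore (flow) area.
Plume center vt = 0.634 × 1070 = 678.38 m, so the well at 659 m is 19.38 m upgradient of the peak.
√(4πDt) = 39.15 m, giving peak height M/(n_e·A·√(4πDt)) = 121/(0.29 × 291 × 39.15) = 0.03662 kg/m³.
(x−vt)²/(4Dt) = (-19.38)²/(4 × 0.114 × 1070) = 0.7698; exp(−0.7698) = 0.4631.
C = 0.03662 × 0.4631 = 0.0170 kg/m³.

0.0170 kg/m³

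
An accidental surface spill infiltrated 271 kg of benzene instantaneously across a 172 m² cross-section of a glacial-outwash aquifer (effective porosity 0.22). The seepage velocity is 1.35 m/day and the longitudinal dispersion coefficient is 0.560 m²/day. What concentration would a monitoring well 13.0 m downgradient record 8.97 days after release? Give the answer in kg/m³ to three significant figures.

For an instantaneous plane source, C(x,t) = M/(n_e·A·√(4πDt)) · exp(−(x−vt)²/(4Dt)), with n_e·A the pore (flow) area.
Plume center vt = 1.35 × 8.97 = 12.1095 m, so the well at 13.0 m is 0.8905 m downgradient of the peak.
√(4πDt) = 7.945 m, giving peak height M/(n_e·A·√(4πDt)) = 271/(0.22 × 172 × 7.945) = 0.9014 kg/m³.
(x−vt)²/(4Dt) = (0.8905)²/(4 × 0.560 × 8.97) = 0.03947; exp(−0.03947) = 0.9613.
C = 0.9014 × 0.9613 = 0.867 kg/m³.

0.867 kg/m³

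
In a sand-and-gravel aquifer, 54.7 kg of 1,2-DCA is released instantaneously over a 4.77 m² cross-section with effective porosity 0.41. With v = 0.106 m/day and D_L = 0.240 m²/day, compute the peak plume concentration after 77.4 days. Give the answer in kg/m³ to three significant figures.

1.83 kg/m³

The peak of an instantaneous 1D plume sits at x = vt; there the Gaussian factor is 1 and C_max = M/(n_e·A·√(4πDt)), where n_e·A is the pore area the mass is dissolved in.
√(4πDt) = √(4π × 0.240 × 77.4) = 15.28 m, so C_max = 54.7/(0.41 × 4.77 × 15.28) = 1.83 kg/m³.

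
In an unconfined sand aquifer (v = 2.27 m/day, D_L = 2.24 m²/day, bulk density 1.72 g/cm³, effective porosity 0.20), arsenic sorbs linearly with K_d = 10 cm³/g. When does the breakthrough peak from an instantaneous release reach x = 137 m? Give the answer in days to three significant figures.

Retardation factor R = 1 + ρ_b·K_d/n = 1 + 1.72 × 10/0.20 = 87.00.
Sorption retards both mechanisms: v_R = v/R = 0.02609 m/day, D_R = D/R = 0.02575 m²/day.
Peak time from v_R²t² + 2D_R t − x² = 0: t = (√(D_R² + v_R²x²) − D_R)/v_R².
√(D_R² + v_R²x²) = √(0.02575² + 0.02609² × 137²) = 3.574; v_R² = 0.0006807.
t = (3.574 − 0.02575)/0.0006807 = 5210 days.

5210 days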